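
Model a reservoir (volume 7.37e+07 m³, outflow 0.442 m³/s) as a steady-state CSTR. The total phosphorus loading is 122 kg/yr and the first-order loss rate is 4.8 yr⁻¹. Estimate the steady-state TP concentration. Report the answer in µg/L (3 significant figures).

Outflow Q = 0.442 m³/s × 3.156e+07 s/yr = 1.395e+07 m³/yr.
Steady-state CSTR mass balance: W = Q·C + k·V·C, so C = W/(Q + kV).
Q + kV = 1.395e+07 + 4.8·7.37e+07 = 3.677e+08 m³/yr.
C = 122/3.677e+08 = 3.318e-07 kg/m³ = 0.0003318 mg/L = 0.3318 µg/L.

0.332 µg/L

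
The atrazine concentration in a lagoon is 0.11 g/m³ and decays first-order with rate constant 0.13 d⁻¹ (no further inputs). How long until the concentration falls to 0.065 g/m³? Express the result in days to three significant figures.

t = ln(C₀/C)/k = ln(0.11/0.065)/0.13 = 0.5261/0.13 = 4.047 d.

4.05 d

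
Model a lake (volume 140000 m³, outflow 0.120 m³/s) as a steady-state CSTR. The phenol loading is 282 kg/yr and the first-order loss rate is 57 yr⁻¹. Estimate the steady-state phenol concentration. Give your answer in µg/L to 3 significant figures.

24.0 µg/L

Outflow Q = 0.120 m³/s × 3.156e+07 s/yr = 3.787e+06 m³/yr.
Steady-state CSTR mass balance: W = Q·C + k·V·C, so C = W/(Q + kV).
Q + kV = 3.787e+06 + 57·140000 = 1.177e+07 m³/yr.
C = 282/1.177e+07 = 2.397e-05 kg/m³ = 0.02397 mg/L = 23.97 µg/L.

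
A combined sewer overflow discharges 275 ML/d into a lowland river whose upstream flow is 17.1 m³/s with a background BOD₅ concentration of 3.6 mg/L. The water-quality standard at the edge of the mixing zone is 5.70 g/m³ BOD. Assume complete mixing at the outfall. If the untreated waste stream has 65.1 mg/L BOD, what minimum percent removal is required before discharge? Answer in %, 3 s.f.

275 ML/d = 3.183 m³/s.
Mass balance: 5.7·20.28 = 3.183·Cₑ + 17.1·3.6.
Cₑ = (115.6 − 61.56) / 3.183 = 16.98 mg/L.
Required removal = 1 − 16.98/65.1 = 73.91 %.

73.9 %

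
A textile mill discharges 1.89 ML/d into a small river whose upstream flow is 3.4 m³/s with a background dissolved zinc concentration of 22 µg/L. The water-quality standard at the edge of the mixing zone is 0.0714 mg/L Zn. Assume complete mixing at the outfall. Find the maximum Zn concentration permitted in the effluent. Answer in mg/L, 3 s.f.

7.75 mg/L

1.89 ML/d = 0.02187 m³/s.
22 µg/L = 0.022 mg/L.
Mass balance: 0.0714·3.422 = 0.02187·Cₑ + 3.4·0.022.
Cₑ = (0.2443 − 0.0748) / 0.02187 = 7.75 mg/L.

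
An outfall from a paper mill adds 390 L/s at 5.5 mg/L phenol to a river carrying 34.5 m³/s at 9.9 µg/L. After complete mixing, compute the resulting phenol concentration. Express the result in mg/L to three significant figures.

0.0713 mg/L

390 L/s = 0.39 m³/s.
9.9 µg/L = 0.0099 mg/L.
Conservation of mass across the mixing zone: C = (0.39·5.5 + 34.5·0.0099) / (0.39 + 34.5) = 2.487/34.89 = 0.07127 mg/L.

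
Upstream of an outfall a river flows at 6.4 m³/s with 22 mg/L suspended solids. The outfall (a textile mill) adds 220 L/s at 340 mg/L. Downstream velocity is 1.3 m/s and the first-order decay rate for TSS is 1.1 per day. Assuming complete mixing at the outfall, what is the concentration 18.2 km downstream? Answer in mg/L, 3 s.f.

27.3 mg/L

220 L/s = 0.22 m³/s.
After complete mixing, C₀ = (0.22·340 + 6.4·22) / 6.62 = 32.57 mg/L.
Travel time t = 1.82e+04 m / 1.3 m/s = 1.4e+04 s = 0.162 d.
C = 32.57·exp(−1.1·0.162) = 32.57·0.8367 = 27.25 mg/L.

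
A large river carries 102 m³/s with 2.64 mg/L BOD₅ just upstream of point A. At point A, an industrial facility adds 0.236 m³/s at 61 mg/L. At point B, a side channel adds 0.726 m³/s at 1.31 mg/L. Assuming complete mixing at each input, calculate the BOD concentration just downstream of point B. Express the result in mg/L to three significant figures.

After input A: C = (102·2.64 + 0.236·61) / 102.2 = 2.775 mg/L.
After input B: C = (102.2·2.775 + 0.726·1.31) / 103 = 2.764 mg/L.

2.76 mg/L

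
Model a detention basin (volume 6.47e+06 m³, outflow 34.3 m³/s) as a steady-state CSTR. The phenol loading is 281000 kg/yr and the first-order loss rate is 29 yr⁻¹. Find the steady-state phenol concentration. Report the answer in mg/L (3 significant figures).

0.221 mg/L

Outflow Q = 34.3 m³/s × 3.156e+07 s/yr = 1.082e+09 m³/yr.
Steady-state CSTR mass balance: W = Q·C + k·V·C, so C = W/(Q + kV).
Q + kV = 1.082e+09 + 29·6.47e+06 = 1.27e+09 m³/yr.
C = 281000/1.27e+09 = 0.0002213 kg/m³ = 0.2213 mg/L.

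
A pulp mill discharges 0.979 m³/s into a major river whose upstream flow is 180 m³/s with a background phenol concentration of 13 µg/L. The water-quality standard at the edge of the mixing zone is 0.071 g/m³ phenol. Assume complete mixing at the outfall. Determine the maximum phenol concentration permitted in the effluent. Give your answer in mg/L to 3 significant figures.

13 µg/L = 0.013 mg/L.
Mass balance: 0.071·181 = 0.979·Cₑ + 180·0.013.
Cₑ = (12.85 − 2.34) / 0.979 = 10.73 mg/L.

10.7 mg/L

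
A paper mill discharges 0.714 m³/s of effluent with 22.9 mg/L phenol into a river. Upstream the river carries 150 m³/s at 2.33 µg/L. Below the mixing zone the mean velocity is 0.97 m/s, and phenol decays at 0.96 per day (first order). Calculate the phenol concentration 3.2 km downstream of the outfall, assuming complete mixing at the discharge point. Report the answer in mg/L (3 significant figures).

2.33 µg/L = 0.00233 mg/L.
After complete mixing, C₀ = (0.714·22.9 + 150·0.00233) / 150.7 = 0.1108 mg/L.
Travel time t = 3200 m / 0.97 m/s = 3299 s = 0.03818 d.
C = 0.1108·exp(−0.96·0.03818) = 0.1108·0.964 = 0.1068 mg/L.

0.107 mg/L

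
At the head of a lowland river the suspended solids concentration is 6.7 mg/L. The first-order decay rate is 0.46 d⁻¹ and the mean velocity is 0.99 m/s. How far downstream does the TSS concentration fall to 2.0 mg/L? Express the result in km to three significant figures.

225 km

From C = C₀·e^(−kt), t = ln(C₀/C)/k = ln(6.7/2.0)/0.46 = 1.209/0.46 = 2.628 d.
Distance = v·t = 0.99 m/s × 2.271e+05 s = 2.248e+05 m = 224.8 km.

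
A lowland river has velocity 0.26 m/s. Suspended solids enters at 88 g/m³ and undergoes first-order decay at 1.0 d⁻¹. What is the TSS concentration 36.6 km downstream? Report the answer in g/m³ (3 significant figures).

17.3 g/m³

Travel time t = 36.6 km / 0.26 m/s = 3.66e+04/0.26 = 1.408e+05 s = 1.629 d.
First-order decay: C = 88·exp(−1.0·1.629) = 88·0.1961 = 17.25 g/m³.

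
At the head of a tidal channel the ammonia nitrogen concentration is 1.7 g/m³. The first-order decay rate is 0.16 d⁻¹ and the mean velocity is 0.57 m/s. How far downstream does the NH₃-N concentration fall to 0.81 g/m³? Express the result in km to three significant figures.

From C = C₀·e^(−kt), t = ln(C₀/C)/k = ln(1.7/0.81)/0.16 = 0.7413/0.16 = 4.633 d.
Distance = v·t = 0.57 m/s × 4.003e+05 s = 2.282e+05 m = 228.2 km.

228 km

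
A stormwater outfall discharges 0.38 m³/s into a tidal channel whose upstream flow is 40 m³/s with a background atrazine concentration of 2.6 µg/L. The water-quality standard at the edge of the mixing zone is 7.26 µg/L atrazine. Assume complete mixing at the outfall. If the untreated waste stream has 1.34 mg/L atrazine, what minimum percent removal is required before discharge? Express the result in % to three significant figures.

62.9 %

2.6 µg/L = 0.0026 mg/L.
7.26 µg/L = 0.00726 mg/L.
Mass balance: 0.00726·40.38 = 0.38·Cₑ + 40·0.0026.
Cₑ = (0.2932 − 0.104) / 0.38 = 0.4978 mg/L.
Required removal = 1 − 0.4978/1.34 = 62.85 %.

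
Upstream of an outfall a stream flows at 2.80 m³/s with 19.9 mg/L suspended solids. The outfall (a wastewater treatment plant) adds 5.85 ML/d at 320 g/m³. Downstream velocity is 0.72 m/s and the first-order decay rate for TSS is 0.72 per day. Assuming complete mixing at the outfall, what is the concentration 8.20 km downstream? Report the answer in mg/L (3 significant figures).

24.5 mg/L

5.85 ML/d = 0.06771 m³/s.
After complete mixing, C₀ = (0.06771·320 + 2.8·19.9) / 2.868 = 26.99 mg/L.
Travel time t = 8200 m / 0.72 m/s = 1.139e+04 s = 0.1318 d.
C = 26.99·exp(−0.72·0.1318) = 26.99·0.9095 = 24.54 mg/L.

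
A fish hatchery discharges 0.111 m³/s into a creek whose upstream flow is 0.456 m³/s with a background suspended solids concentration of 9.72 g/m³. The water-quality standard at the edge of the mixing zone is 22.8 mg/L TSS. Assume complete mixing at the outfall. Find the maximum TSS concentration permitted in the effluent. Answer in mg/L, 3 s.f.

Mass balance: 22.8·0.567 = 0.111·Cₑ + 0.456·9.72.
Cₑ = (12.93 − 4.432) / 0.111 = 76.53 mg/L.

76.5 mg/L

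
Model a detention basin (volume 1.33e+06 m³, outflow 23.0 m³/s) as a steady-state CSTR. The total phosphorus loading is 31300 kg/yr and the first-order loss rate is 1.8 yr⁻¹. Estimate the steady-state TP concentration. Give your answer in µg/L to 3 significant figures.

Outflow Q = 23.0 m³/s × 3.156e+07 s/yr = 7.258e+08 m³/yr.
Steady-state CSTR mass balance: W = Q·C + k·V·C, so C = W/(Q + kV).
Q + kV = 7.258e+08 + 1.8·1.33e+06 = 7.282e+08 m³/yr.
C = 31300/7.282e+08 = 4.298e-05 kg/m³ = 0.04298 mg/L = 42.98 µg/L.

43.0 µg/L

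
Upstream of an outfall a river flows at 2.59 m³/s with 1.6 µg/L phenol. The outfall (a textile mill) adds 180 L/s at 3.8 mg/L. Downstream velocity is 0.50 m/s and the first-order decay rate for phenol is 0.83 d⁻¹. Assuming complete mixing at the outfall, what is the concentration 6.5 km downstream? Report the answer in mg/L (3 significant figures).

0.219 mg/L

180 L/s = 0.18 m³/s.
1.6 µg/L = 0.0016 mg/L.
After complete mixing, C₀ = (0.18·3.8 + 2.59·0.0016) / 2.77 = 0.2484 mg/L.
Travel time t = 6500 m / 0.50 m/s = 1.3e+04 s = 0.1505 d.
C = 0.2484·exp(−0.83·0.1505) = 0.2484·0.8826 = 0.2193 mg/L.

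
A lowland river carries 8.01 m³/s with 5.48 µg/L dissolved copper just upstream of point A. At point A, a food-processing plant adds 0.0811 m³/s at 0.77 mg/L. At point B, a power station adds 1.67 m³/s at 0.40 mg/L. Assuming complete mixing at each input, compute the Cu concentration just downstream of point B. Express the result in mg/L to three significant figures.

0.0793 mg/L

5.48 µg/L = 0.00548 mg/L.
After input A: C = (8.01·0.00548 + 0.0811·0.77) / 8.091 = 0.01314 mg/L.
After input B: C = (8.091·0.01314 + 1.67·0.4) / 9.761 = 0.07933 mg/L.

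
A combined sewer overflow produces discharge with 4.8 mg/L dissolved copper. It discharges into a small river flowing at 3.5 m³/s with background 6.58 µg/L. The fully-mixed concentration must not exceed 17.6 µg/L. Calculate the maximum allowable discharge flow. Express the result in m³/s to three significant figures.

6.58 µg/L = 0.00658 mg/L.
17.6 µg/L = 0.0176 mg/L.
Mass balance at complete mixing: C_std·(Q_w + Q_r) = Q_w·C_e + Q_r·C_b.
Rearranging, Q_w = Q_r·(C_std − C_b)/(C_e − C_std) = 3.5·(0.0176 − 0.00658) / (4.8 − 0.0176) = 0.008065 m³/s.

0.00806 m³/s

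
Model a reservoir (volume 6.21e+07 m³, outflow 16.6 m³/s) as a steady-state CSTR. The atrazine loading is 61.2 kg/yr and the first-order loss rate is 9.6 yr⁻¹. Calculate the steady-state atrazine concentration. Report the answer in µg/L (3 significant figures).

Outflow Q = 16.6 m³/s × 3.156e+07 s/yr = 5.239e+08 m³/yr.
Steady-state CSTR mass balance: W = Q·C + k·V·C, so C = W/(Q + kV).
Q + kV = 5.239e+08 + 9.6·6.21e+07 = 1.12e+09 m³/yr.
C = 61.2/1.12e+09 = 5.464e-08 kg/m³ = 5.464e-05 mg/L = 0.05464 µg/L.

0.0546 µg/L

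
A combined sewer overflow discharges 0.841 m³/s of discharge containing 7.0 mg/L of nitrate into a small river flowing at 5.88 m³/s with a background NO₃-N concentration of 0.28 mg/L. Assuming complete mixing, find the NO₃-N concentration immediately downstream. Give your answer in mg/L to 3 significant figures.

By mass balance at complete mixing, C = (0.841·7 + 5.88·0.28) / (0.841 + 5.88) = 7.533/6.721 = 1.121 mg/L.

1.12 mg/L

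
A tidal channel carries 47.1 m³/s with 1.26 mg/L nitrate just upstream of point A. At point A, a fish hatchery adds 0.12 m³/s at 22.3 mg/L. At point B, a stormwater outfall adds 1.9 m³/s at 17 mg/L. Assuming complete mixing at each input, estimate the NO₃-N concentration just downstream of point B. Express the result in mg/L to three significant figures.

1.92 mg/L

After input A: C = (47.1·1.26 + 0.12·22.3) / 47.22 = 1.313 mg/L.
After input B: C = (47.22·1.313 + 1.9·17) / 49.12 = 1.92 mg/L.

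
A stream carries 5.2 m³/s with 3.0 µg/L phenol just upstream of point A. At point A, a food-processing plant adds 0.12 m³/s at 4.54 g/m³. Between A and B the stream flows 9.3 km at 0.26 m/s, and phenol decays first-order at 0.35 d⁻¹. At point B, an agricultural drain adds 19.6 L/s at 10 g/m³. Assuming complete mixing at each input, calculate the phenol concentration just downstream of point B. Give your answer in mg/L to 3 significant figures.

0.128 mg/L

3.0 µg/L = 0.003 mg/L.
After input A: C = (5.2·0.003 + 0.12·4.54) / 5.32 = 0.1053 mg/L.
Over the 9.3 km reach to input B (t = 3.577e+04 s = 0.414 d), decay gives C = 0.1053·exp(−0.35·0.414) = 0.09113 mg/L.
19.6 L/s = 0.0196 m³/s.
After input B: C = (5.32·0.09113 + 0.0196·10) / 5.34 = 0.1275 mg/L.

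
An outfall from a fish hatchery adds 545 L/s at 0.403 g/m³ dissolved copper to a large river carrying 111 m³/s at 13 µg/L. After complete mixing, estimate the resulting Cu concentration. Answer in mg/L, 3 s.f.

545 L/s = 0.545 m³/s.
13 µg/L = 0.013 mg/L.
By mass balance at complete mixing, C = (0.545·0.403 + 111·0.013) / (0.545 + 111) = 1.663/111.5 = 0.01491 mg/L.

0.0149 mg/L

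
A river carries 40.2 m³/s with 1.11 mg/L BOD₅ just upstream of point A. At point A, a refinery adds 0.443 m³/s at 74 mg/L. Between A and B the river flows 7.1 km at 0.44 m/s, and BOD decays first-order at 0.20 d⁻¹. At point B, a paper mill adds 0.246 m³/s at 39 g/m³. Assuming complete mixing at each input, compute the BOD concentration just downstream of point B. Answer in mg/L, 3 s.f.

After input A: C = (40.2·1.11 + 0.443·74) / 40.64 = 1.904 mg/L.
Over the 7.1 km reach to input B (t = 1.614e+04 s = 0.1868 d), decay gives C = 1.904·exp(−0.20·0.1868) = 1.835 mg/L.
After input B: C = (40.64·1.835 + 0.246·39) / 40.89 = 2.058 mg/L.

2.06 mg/L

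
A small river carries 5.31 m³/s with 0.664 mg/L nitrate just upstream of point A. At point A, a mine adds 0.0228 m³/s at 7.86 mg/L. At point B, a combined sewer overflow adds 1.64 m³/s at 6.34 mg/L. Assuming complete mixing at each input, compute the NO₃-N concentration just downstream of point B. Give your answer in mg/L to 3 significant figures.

After input A: C = (5.31·0.664 + 0.0228·7.86) / 5.333 = 0.6948 mg/L.
After input B: C = (5.333·0.6948 + 1.64·6.34) / 6.973 = 2.023 mg/L.

2.02 mg/L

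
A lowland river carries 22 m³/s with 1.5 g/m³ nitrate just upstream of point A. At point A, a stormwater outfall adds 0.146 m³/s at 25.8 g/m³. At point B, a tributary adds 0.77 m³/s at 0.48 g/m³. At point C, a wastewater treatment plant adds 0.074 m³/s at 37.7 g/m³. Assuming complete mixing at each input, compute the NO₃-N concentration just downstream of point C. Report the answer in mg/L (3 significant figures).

After input A: C = (22·1.5 + 0.146·25.8) / 22.15 = 1.66 mg/L.
After input B: C = (22.15·1.66 + 0.77·0.48) / 22.92 = 1.621 mg/L.
After input C: C = (22.92·1.621 + 0.074·37.7) / 22.99 = 1.737 mg/L.

1.74 mg/L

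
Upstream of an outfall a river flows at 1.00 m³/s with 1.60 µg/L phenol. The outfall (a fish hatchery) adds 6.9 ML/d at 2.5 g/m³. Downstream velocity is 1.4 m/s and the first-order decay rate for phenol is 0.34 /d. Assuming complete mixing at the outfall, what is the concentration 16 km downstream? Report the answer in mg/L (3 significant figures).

0.178 mg/L

6.9 ML/d = 0.07986 m³/s.
1.60 µg/L = 0.0016 mg/L.
After complete mixing, C₀ = (0.07986·2.5 + 1·0.0016) / 1.08 = 0.1864 mg/L.
Travel time t = 1.6e+04 m / 1.4 m/s = 1.143e+04 s = 0.1323 d.
C = 0.1864·exp(−0.34·0.1323) = 0.1864·0.956 = 0.1782 mg/L.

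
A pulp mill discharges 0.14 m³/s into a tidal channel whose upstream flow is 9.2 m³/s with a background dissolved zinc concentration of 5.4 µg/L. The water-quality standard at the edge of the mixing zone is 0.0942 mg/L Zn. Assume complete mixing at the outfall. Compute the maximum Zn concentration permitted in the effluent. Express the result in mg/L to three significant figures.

5.93 mg/L

5.4 µg/L = 0.0054 mg/L.
Mass balance: 0.0942·9.34 = 0.14·Cₑ + 9.2·0.0054.
Cₑ = (0.8798 − 0.04968) / 0.14 = 5.93 mg/L.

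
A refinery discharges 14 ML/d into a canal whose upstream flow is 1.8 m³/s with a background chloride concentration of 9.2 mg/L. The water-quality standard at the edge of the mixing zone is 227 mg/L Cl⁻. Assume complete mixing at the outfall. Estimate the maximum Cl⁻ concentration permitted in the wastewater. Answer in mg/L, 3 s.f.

14 ML/d = 0.162 m³/s.
Mass balance: 227·1.962 = 0.162·Cₑ + 1.8·9.2.
Cₑ = (445.4 − 16.56) / 0.162 = 2646 mg/L.

2650 mg/L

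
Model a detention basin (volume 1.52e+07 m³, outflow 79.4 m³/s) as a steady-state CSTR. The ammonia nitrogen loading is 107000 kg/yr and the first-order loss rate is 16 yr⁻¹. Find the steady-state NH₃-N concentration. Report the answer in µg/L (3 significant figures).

Outflow Q = 79.4 m³/s × 3.156e+07 s/yr = 2.506e+09 m³/yr.
Steady-state CSTR mass balance: W = Q·C + k·V·C, so C = W/(Q + kV).
Q + kV = 2.506e+09 + 16·1.52e+07 = 2.749e+09 m³/yr.
C = 107000/2.749e+09 = 3.893e-05 kg/m³ = 0.03893 mg/L = 38.93 µg/L.

38.9 µg/L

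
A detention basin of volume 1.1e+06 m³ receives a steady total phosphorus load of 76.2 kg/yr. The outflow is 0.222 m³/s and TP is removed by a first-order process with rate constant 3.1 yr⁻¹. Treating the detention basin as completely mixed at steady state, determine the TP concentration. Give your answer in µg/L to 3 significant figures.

7.32 µg/L

Outflow Q = 0.222 m³/s × 3.156e+07 s/yr = 7.006e+06 m³/yr.
Steady-state CSTR mass balance: W = Q·C + k·V·C, so C = W/(Q + kV).
Q + kV = 7.006e+06 + 3.1·1.1e+06 = 1.042e+07 m³/yr.
C = 76.2/1.042e+07 = 7.316e-06 kg/m³ = 0.007316 mg/L = 7.316 µg/L.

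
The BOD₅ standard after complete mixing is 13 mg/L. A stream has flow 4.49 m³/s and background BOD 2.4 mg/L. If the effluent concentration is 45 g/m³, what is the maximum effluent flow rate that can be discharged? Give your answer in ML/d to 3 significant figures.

Mass balance at complete mixing: C_std·(Q_w + Q_r) = Q_w·C_e + Q_r·C_b.
Rearranging, Q_w = Q_r·(C_std − C_b)/(C_e − C_std) = 4.49·(13 − 2.4) / (45 − 13) = 1.487 m³/s.
= 128.5 ML/d.

129 ML/d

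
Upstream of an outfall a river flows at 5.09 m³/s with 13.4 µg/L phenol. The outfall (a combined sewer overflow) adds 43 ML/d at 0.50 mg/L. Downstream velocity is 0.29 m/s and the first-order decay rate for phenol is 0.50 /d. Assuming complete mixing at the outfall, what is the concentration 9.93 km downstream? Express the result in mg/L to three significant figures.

0.0465 mg/L

43 ML/d = 0.4977 m³/s.
13.4 µg/L = 0.0134 mg/L.
After complete mixing, C₀ = (0.4977·0.5 + 5.09·0.0134) / 5.588 = 0.05674 mg/L.
Travel time t = 9930 m / 0.29 m/s = 3.424e+04 s = 0.3963 d.
C = 0.05674·exp(−0.50·0.3963) = 0.05674·0.8202 = 0.04654 mg/L.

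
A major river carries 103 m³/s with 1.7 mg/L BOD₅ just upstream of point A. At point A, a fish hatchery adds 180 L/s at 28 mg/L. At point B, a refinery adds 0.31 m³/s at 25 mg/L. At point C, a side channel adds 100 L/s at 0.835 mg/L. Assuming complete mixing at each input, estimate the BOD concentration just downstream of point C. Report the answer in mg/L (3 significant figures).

1.81 mg/L

180 L/s = 0.18 m³/s.
After input A: C = (103·1.7 + 0.18·28) / 103.2 = 1.746 mg/L.
After input B: C = (103.2·1.746 + 0.31·25) / 103.5 = 1.816 mg/L.
100 L/s = 0.1 m³/s.
After input C: C = (103.5·1.816 + 0.1·0.835) / 103.6 = 1.815 mg/L.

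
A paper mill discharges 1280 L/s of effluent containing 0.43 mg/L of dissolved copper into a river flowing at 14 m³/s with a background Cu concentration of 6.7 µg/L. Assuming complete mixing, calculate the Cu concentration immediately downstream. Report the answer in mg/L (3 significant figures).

0.0422 mg/L

1280 L/s = 1.28 m³/s.
6.7 µg/L = 0.0067 mg/L.
Flow-weighted mixing gives C = (1.28·0.43 + 14·0.0067) / (1.28 + 14) = 0.6442/15.28 = 0.04216 mg/L.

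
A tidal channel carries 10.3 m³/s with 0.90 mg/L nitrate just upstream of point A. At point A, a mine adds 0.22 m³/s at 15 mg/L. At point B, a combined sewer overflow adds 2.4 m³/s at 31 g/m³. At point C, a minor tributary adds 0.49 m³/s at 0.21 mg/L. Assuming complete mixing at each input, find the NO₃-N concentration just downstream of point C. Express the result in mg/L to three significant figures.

6.49 mg/L

After input A: C = (10.3·0.9 + 0.22·15) / 10.52 = 1.195 mg/L.
After input B: C = (10.52·1.195 + 2.4·31) / 12.92 = 6.731 mg/L.
After input C: C = (12.92·6.731 + 0.49·0.21) / 13.41 = 6.493 mg/L.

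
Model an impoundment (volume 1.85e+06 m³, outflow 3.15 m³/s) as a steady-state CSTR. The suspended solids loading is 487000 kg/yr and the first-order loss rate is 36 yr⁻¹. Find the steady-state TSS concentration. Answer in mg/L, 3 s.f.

Outflow Q = 3.15 m³/s × 3.156e+07 s/yr = 9.941e+07 m³/yr.
Steady-state CSTR mass balance: W = Q·C + k·V·C, so C = W/(Q + kV).
Q + kV = 9.941e+07 + 36·1.85e+06 = 1.66e+08 m³/yr.
C = 487000/1.66e+08 = 0.002934 kg/m³ = 2.934 mg/L.

2.93 mg/L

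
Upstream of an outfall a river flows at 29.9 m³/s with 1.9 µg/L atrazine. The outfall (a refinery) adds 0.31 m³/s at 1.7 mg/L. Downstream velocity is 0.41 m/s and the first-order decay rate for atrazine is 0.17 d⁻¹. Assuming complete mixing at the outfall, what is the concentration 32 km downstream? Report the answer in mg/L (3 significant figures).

1.9 µg/L = 0.0019 mg/L.
After complete mixing, C₀ = (0.31·1.7 + 29.9·0.0019) / 30.21 = 0.01933 mg/L.
Travel time t = 3.2e+04 m / 0.41 m/s = 7.805e+04 s = 0.9033 d.
C = 0.01933·exp(−0.17·0.9033) = 0.01933·0.8576 = 0.01657 mg/L.

0.0166 mg/L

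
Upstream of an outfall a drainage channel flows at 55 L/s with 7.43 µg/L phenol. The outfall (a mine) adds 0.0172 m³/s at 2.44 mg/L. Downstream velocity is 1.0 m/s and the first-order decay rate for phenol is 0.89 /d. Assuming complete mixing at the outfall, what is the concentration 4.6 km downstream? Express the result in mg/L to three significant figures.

0.560 mg/L

55 L/s = 0.055 m³/s.
7.43 µg/L = 0.00743 mg/L.
After complete mixing, C₀ = (0.0172·2.44 + 0.055·0.00743) / 0.0722 = 0.5869 mg/L.
Travel time t = 4600 m / 1.0 m/s = 4600 s = 0.05324 d.
C = 0.5869·exp(−0.89·0.05324) = 0.5869·0.9537 = 0.5598 mg/L.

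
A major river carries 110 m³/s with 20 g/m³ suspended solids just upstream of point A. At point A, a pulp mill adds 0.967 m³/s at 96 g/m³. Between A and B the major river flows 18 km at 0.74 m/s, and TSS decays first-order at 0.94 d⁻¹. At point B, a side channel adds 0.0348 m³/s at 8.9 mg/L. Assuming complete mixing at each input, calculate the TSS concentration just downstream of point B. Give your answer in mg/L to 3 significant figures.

15.9 mg/L

After input A: C = (110·20 + 0.967·96) / 111 = 20.66 mg/L.
Over the 18 km reach to input B (t = 2.432e+04 s = 0.2815 d), decay gives C = 20.66·exp(−0.94·0.2815) = 15.86 mg/L.
After input B: C = (111·15.86 + 0.0348·8.9) / 111 = 15.86 mg/L.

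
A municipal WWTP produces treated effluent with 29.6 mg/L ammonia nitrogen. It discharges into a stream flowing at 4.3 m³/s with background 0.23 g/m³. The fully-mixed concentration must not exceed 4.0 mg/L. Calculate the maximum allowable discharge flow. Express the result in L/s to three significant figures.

633 L/s

Mass balance at complete mixing: C_std·(Q_w + Q_r) = Q_w·C_e + Q_r·C_b.
Rearranging, Q_w = Q_r·(C_std − C_b)/(C_e − C_std) = 4.3·(4 − 0.23) / (29.6 − 4) = 0.6332 m³/s.
= 633.2 L/s.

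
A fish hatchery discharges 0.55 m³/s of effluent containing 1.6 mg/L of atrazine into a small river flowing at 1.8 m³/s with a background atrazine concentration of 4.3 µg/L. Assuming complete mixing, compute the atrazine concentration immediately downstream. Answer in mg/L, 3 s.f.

4.3 µg/L = 0.0043 mg/L.
Flow-weighted mixing gives C = (0.55·1.6 + 1.8·0.0043) / (0.55 + 1.8) = 0.8877/2.35 = 0.3778 mg/L.

0.378 mg/L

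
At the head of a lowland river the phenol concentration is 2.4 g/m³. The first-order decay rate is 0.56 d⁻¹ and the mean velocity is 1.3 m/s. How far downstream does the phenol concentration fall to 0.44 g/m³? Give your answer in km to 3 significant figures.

340 km

From C = C₀·e^(−kt), t = ln(C₀/C)/k = ln(2.4/0.44)/0.56 = 1.696/0.56 = 3.029 d.
Distance = v·t = 1.3 m/s × 2.617e+05 s = 3.403e+05 m = 340.3 km.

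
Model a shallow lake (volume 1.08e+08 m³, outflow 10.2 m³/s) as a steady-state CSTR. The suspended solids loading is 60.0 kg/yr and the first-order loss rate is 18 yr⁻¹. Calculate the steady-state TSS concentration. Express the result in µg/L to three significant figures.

Outflow Q = 10.2 m³/s × 3.156e+07 s/yr = 3.219e+08 m³/yr.
Steady-state CSTR mass balance: W = Q·C + k·V·C, so C = W/(Q + kV).
Q + kV = 3.219e+08 + 18·1.08e+08 = 2.266e+09 m³/yr.
C = 60.0/2.266e+09 = 2.648e-08 kg/m³ = 2.648e-05 mg/L = 0.02648 µg/L.

0.0265 µg/L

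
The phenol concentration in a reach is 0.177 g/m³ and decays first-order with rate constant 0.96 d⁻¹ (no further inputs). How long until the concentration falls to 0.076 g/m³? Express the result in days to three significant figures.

0.881 d

t = ln(C₀/C)/k = ln(0.177/0.076)/0.96 = 0.8454/0.96 = 0.8806 d.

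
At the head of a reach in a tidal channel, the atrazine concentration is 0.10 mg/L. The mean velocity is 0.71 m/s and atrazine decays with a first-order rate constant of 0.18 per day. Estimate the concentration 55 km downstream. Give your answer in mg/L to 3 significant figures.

Travel time t = 55 km / 0.71 m/s = 5.5e+04/0.71 = 7.746e+04 s = 0.8966 d.
First-order decay: C = 0.10·exp(−0.18·0.8966) = 0.10·0.851 = 0.0851 mg/L.

0.0851 mg/L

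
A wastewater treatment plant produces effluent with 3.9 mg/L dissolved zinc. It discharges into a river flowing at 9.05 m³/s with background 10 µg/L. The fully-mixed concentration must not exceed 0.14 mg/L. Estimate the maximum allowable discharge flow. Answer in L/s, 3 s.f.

313 L/s

10 µg/L = 0.01 mg/L.
Mass balance at complete mixing: C_std·(Q_w + Q_r) = Q_w·C_e + Q_r·C_b.
Rearranging, Q_w = Q_r·(C_std − C_b)/(C_e − C_std) = 9.05·(0.14 − 0.01) / (3.9 − 0.14) = 0.3129 m³/s.
= 312.9 L/s.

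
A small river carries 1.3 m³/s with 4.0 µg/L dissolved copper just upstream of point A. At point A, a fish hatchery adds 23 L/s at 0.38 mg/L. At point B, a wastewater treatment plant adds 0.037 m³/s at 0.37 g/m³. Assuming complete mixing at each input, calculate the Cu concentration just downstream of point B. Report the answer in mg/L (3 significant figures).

4.0 µg/L = 0.004 mg/L.
23 L/s = 0.023 m³/s.
After input A: C = (1.3·0.004 + 0.023·0.38) / 1.323 = 0.01054 mg/L.
After input B: C = (1.323·0.01054 + 0.037·0.37) / 1.36 = 0.02032 mg/L.

0.0203 mg/L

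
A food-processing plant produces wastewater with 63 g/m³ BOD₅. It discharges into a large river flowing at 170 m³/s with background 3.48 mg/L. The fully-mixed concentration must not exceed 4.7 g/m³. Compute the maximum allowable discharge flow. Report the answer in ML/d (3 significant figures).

Mass balance at complete mixing: C_std·(Q_w + Q_r) = Q_w·C_e + Q_r·C_b.
Rearranging, Q_w = Q_r·(C_std − C_b)/(C_e − C_std) = 170·(4.7 − 3.48) / (63 − 4.7) = 3.557 m³/s.
= 307.4 ML/d.

307 ML/d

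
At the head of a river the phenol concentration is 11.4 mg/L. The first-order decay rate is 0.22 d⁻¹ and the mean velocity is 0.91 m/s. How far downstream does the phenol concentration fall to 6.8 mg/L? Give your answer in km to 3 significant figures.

185 km

From C = C₀·e^(−kt), t = ln(C₀/C)/k = ln(11.4/6.8)/0.22 = 0.5167/0.22 = 2.349 d.
Distance = v·t = 0.91 m/s × 2.029e+05 s = 1.847e+05 m = 184.7 km.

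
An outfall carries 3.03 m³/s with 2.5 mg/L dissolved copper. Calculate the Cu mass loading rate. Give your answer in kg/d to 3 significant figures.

654 kg/d

Mass flux = Q·C = 3.03 m³/s × 2.5 g/m³ = 7.575 g/s.
= 7.575 g/s × 86.4 = 654.5 kg/d.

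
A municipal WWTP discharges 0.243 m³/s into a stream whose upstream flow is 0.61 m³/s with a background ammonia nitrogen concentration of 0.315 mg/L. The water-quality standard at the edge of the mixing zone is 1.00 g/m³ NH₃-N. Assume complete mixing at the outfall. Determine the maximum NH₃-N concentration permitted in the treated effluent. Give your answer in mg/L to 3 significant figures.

2.72 mg/L

Mass balance: 1·0.853 = 0.243·Cₑ + 0.61·0.315.
Cₑ = (0.853 − 0.1921) / 0.243 = 2.72 mg/L.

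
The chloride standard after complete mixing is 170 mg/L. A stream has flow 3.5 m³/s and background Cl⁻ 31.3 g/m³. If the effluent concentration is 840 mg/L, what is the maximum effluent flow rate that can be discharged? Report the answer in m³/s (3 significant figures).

0.725 m³/s

Mass balance at complete mixing: C_std·(Q_w + Q_r) = Q_w·C_e + Q_r·C_b.
Rearranging, Q_w = Q_r·(C_std − C_b)/(C_e − C_std) = 3.5·(170 − 31.3) / (840 − 170) = 0.7246 m³/s.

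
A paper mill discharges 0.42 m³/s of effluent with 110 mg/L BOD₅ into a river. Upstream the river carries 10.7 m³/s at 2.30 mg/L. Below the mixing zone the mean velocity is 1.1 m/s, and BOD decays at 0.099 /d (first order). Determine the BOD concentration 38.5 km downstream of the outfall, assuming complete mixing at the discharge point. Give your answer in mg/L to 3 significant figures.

After complete mixing, C₀ = (0.42·110 + 10.7·2.3) / 11.12 = 6.368 mg/L.
Travel time t = 3.85e+04 m / 1.1 m/s = 3.5e+04 s = 0.4051 d.
C = 6.368·exp(−0.099·0.4051) = 6.368·0.9607 = 6.117 mg/L.

6.12 mg/L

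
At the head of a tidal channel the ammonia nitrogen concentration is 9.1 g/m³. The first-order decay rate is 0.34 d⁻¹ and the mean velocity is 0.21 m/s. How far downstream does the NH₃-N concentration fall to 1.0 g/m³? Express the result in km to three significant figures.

118 km

From C = C₀·e^(−kt), t = ln(C₀/C)/k = ln(9.1/1.0)/0.34 = 2.208/0.34 = 6.495 d.
Distance = v·t = 0.21 m/s × 5.612e+05 s = 1.178e+05 m = 117.8 km.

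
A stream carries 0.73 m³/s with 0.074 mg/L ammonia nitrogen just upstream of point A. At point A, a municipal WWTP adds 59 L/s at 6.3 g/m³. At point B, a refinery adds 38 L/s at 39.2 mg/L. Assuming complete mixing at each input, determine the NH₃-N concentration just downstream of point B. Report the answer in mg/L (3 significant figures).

59 L/s = 0.059 m³/s.
After input A: C = (0.73·0.074 + 0.059·6.3) / 0.789 = 0.5396 mg/L.
38 L/s = 0.038 m³/s.
After input B: C = (0.789·0.5396 + 0.038·39.2) / 0.827 = 2.316 mg/L.

2.32 mg/L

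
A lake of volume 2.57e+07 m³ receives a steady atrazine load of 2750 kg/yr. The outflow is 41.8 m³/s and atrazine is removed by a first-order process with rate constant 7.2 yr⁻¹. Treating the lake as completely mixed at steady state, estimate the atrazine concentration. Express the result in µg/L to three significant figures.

Outflow Q = 41.8 m³/s × 3.156e+07 s/yr = 1.319e+09 m³/yr.
Steady-state CSTR mass balance: W = Q·C + k·V·C, so C = W/(Q + kV).
Q + kV = 1.319e+09 + 7.2·2.57e+07 = 1.504e+09 m³/yr.
C = 2750/1.504e+09 = 1.828e-06 kg/m³ = 0.001828 mg/L = 1.828 µg/L.

1.83 µg/L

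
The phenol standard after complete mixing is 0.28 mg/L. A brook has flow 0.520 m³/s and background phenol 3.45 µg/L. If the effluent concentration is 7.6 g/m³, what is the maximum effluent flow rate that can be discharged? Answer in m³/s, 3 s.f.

0.0196 m³/s

3.45 µg/L = 0.00345 mg/L.
Mass balance at complete mixing: C_std·(Q_w + Q_r) = Q_w·C_e + Q_r·C_b.
Rearranging, Q_w = Q_r·(C_std − C_b)/(C_e − C_std) = 0.520·(0.28 − 0.00345) / (7.6 − 0.28) = 0.01965 m³/s.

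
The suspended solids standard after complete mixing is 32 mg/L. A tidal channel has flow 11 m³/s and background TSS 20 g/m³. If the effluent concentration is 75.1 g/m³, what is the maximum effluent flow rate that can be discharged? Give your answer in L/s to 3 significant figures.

3060 L/s

Mass balance at complete mixing: C_std·(Q_w + Q_r) = Q_w·C_e + Q_r·C_b.
Rearranging, Q_w = Q_r·(C_std − C_b)/(C_e − C_std) = 11·(32 − 20) / (75.1 − 32) = 3.063 m³/s.
= 3063 L/s.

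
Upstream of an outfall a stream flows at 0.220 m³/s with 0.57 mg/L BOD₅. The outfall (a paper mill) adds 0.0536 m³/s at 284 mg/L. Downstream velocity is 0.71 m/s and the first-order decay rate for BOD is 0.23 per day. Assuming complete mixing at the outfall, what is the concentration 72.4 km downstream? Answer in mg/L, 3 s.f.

42.8 mg/L

After complete mixing, C₀ = (0.0536·284 + 0.22·0.57) / 0.2736 = 56.1 mg/L.
Travel time t = 7.24e+04 m / 0.71 m/s = 1.02e+05 s = 1.18 d.
C = 56.1·exp(−0.23·1.18) = 56.1·0.7623 = 42.76 mg/L.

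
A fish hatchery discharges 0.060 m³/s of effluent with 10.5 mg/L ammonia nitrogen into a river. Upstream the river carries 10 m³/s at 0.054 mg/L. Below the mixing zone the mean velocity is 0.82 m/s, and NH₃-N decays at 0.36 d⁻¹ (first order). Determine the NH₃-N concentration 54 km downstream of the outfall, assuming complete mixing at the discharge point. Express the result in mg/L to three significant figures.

After complete mixing, C₀ = (0.06·10.5 + 10·0.054) / 10.06 = 0.1163 mg/L.
Travel time t = 5.4e+04 m / 0.82 m/s = 6.585e+04 s = 0.7622 d.
C = 0.1163·exp(−0.36·0.7622) = 0.1163·0.76 = 0.08839 mg/L.

0.0884 mg/L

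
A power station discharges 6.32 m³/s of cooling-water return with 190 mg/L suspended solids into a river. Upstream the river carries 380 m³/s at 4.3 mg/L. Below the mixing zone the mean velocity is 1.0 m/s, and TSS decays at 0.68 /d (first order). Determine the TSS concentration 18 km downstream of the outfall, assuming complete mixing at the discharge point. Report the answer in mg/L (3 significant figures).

6.37 mg/L

After complete mixing, C₀ = (6.32·190 + 380·4.3) / 386.3 = 7.338 mg/L.
Travel time t = 1.8e+04 m / 1.0 m/s = 1.8e+04 s = 0.2083 d.
C = 7.338·exp(−0.68·0.2083) = 7.338·0.8679 = 6.369 mg/L.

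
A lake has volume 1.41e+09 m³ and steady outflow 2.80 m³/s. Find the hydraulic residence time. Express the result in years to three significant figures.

16.0 yr

Q = 2.80 m³/s × 3.156e+07 s/yr = 8.836e+07 m³/yr.
Hydraulic residence time τ = V/Q = 1.41e+09/8.836e+07 = 15.96 yr.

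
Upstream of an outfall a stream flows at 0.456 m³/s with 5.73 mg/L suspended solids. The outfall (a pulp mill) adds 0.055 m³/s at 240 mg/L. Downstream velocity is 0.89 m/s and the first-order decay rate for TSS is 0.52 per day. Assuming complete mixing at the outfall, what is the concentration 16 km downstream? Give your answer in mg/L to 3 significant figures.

After complete mixing, C₀ = (0.055·240 + 0.456·5.73) / 0.511 = 30.94 mg/L.
Travel time t = 1.6e+04 m / 0.89 m/s = 1.798e+04 s = 0.2081 d.
C = 30.94·exp(−0.52·0.2081) = 30.94·0.8974 = 27.77 mg/L.

27.8 mg/L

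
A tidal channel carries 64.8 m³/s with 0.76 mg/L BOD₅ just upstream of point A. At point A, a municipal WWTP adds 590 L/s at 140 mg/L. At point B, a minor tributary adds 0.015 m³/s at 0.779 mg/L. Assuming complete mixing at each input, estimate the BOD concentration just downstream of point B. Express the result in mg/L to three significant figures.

2.02 mg/L

590 L/s = 0.59 m³/s.
After input A: C = (64.8·0.76 + 0.59·140) / 65.39 = 2.016 mg/L.
After input B: C = (65.39·2.016 + 0.015·0.779) / 65.41 = 2.016 mg/L.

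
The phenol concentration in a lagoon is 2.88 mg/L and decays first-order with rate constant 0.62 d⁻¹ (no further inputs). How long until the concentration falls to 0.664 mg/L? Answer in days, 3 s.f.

t = ln(C₀/C)/k = ln(2.88/0.664)/0.62 = 1.467/0.62 = 2.367 d.

2.37 d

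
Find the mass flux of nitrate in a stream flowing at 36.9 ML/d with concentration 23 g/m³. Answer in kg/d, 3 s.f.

36.9 ML/d = 0.4271 m³/s.
Mass flux = Q·C = 0.4271 m³/s × 23 g/m³ = 9.823 g/s.
= 9.823 g/s × 86.4 = 848.7 kg/d.

849 kg/d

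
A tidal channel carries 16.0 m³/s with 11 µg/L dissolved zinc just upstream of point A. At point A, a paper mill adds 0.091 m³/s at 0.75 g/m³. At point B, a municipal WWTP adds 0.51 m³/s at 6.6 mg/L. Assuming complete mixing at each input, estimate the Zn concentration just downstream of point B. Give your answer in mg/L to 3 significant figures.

11 µg/L = 0.011 mg/L.
After input A: C = (16·0.011 + 0.091·0.75) / 16.09 = 0.01518 mg/L.
After input B: C = (16.09·0.01518 + 0.51·6.6) / 16.6 = 0.2175 mg/L.

0.217 mg/L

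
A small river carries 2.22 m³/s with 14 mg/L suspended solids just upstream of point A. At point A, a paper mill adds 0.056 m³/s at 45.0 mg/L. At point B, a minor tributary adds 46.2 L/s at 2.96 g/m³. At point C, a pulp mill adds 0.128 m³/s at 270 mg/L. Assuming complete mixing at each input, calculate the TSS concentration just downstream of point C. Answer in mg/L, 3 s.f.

27.9 mg/L

After input A: C = (2.22·14 + 0.056·45) / 2.276 = 14.76 mg/L.
46.2 L/s = 0.0462 m³/s.
After input B: C = (2.276·14.76 + 0.0462·2.96) / 2.322 = 14.53 mg/L.
After input C: C = (2.322·14.53 + 0.128·270) / 2.45 = 27.87 mg/L.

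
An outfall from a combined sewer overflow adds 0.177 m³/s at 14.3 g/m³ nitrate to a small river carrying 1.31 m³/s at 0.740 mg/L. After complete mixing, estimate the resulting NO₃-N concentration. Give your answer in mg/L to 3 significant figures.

2.35 mg/L

Conservation of mass across the mixing zone: C = (0.177·14.3 + 1.31·0.74) / (0.177 + 1.31) = 3.5/1.487 = 2.354 mg/L.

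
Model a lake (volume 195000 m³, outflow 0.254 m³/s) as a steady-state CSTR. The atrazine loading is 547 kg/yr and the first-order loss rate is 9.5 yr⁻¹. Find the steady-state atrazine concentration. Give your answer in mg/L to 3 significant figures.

Outflow Q = 0.254 m³/s × 3.156e+07 s/yr = 8.016e+06 m³/yr.
Steady-state CSTR mass balance: W = Q·C + k·V·C, so C = W/(Q + kV).
Q + kV = 8.016e+06 + 9.5·195000 = 9.868e+06 m³/yr.
C = 547/9.868e+06 = 5.543e-05 kg/m³ = 0.05543 mg/L.

0.0554 mg/L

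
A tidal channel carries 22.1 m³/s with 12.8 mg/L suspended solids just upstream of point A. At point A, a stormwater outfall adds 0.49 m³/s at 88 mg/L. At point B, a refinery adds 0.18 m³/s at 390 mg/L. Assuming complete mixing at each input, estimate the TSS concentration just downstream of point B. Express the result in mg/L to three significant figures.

17.4 mg/L

After input A: C = (22.1·12.8 + 0.49·88) / 22.59 = 14.43 mg/L.
After input B: C = (22.59·14.43 + 0.18·390) / 22.77 = 17.4 mg/L.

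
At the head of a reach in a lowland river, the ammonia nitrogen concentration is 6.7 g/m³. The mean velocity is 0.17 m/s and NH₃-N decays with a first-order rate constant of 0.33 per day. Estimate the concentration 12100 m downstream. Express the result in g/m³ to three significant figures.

5.11 g/m³

Travel time t = 12100 m / 0.17 m/s = 1.21e+04/0.17 = 7.118e+04 s = 0.8238 d.
First-order decay: C = 6.7·exp(−0.33·0.8238) = 6.7·0.762 = 5.105 g/m³.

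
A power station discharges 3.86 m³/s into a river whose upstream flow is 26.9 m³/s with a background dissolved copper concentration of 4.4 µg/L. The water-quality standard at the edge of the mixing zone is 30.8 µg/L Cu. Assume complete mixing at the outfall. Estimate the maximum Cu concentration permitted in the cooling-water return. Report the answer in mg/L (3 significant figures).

0.215 mg/L

4.4 µg/L = 0.0044 mg/L.
30.8 µg/L = 0.0308 mg/L.
Mass balance: 0.0308·30.76 = 3.86·Cₑ + 26.9·0.0044.
Cₑ = (0.9474 − 0.1184) / 3.86 = 0.2148 mg/L.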